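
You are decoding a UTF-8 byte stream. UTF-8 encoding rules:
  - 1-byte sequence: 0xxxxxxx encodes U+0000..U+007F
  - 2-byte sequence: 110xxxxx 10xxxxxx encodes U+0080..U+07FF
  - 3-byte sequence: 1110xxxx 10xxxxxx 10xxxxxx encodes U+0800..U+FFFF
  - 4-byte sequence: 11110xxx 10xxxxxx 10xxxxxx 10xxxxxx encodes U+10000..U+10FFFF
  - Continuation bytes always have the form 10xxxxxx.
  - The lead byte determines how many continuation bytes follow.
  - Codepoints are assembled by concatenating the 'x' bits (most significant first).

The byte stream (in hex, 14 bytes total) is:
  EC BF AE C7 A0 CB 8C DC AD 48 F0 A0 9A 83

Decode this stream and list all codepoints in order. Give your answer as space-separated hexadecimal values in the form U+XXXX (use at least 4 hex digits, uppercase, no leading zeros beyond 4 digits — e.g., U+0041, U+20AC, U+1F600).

Byte[0]=EC: 3-byte lead, need 2 cont bytes. acc=0xC
Byte[1]=BF: continuation. acc=(acc<<6)|0x3F=0x33F
Byte[2]=AE: continuation. acc=(acc<<6)|0x2E=0xCFEE
Completed: cp=U+CFEE (starts at byte 0)
Byte[3]=C7: 2-byte lead, need 1 cont bytes. acc=0x7
Byte[4]=A0: continuation. acc=(acc<<6)|0x20=0x1E0
Completed: cp=U+01E0 (starts at byte 3)
Byte[5]=CB: 2-byte lead, need 1 cont bytes. acc=0xB
Byte[6]=8C: continuation. acc=(acc<<6)|0x0C=0x2CC
Completed: cp=U+02CC (starts at byte 5)
Byte[7]=DC: 2-byte lead, need 1 cont bytes. acc=0x1C
Byte[8]=AD: continuation. acc=(acc<<6)|0x2D=0x72D
Completed: cp=U+072D (starts at byte 7)
Byte[9]=48: 1-byte ASCII. cp=U+0048
Byte[10]=F0: 4-byte lead, need 3 cont bytes. acc=0x0
Byte[11]=A0: continuation. acc=(acc<<6)|0x20=0x20
Byte[12]=9A: continuation. acc=(acc<<6)|0x1A=0x81A
Byte[13]=83: continuation. acc=(acc<<6)|0x03=0x20683
Completed: cp=U+20683 (starts at byte 10)

Answer: U+CFEE U+01E0 U+02CC U+072D U+0048 U+20683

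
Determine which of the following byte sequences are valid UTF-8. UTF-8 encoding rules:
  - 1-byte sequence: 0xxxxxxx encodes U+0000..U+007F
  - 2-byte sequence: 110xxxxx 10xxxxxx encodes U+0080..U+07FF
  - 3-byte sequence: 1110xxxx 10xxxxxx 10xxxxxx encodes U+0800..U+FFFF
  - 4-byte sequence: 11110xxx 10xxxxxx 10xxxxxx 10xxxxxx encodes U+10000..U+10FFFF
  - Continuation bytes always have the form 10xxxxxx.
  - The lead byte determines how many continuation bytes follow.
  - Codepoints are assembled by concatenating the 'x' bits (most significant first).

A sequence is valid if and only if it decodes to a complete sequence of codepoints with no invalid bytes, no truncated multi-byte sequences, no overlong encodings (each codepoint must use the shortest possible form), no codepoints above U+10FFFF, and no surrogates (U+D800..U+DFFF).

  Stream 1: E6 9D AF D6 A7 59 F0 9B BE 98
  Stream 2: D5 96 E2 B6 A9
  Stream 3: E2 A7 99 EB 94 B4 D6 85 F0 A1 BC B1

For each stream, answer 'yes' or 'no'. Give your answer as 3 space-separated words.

Answer: yes yes yes

Derivation:
Stream 1: decodes cleanly. VALID
Stream 2: decodes cleanly. VALID
Stream 3: decodes cleanly. VALID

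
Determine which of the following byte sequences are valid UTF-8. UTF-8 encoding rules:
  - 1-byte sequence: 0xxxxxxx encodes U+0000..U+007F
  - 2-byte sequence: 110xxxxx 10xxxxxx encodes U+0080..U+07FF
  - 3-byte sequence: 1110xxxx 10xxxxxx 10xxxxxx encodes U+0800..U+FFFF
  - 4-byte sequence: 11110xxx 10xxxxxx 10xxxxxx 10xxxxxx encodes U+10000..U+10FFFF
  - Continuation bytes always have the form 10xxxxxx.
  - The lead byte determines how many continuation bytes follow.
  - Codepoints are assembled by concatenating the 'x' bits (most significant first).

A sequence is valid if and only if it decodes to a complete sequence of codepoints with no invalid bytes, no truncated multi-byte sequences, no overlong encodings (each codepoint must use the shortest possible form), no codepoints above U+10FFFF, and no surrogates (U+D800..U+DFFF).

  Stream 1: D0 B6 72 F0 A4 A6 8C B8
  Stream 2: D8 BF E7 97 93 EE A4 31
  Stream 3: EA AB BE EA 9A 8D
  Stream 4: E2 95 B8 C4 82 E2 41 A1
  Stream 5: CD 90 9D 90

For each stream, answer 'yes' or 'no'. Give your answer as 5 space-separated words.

Answer: no no yes no no

Derivation:
Stream 1: error at byte offset 7. INVALID
Stream 2: error at byte offset 7. INVALID
Stream 3: decodes cleanly. VALID
Stream 4: error at byte offset 6. INVALID
Stream 5: error at byte offset 2. INVALID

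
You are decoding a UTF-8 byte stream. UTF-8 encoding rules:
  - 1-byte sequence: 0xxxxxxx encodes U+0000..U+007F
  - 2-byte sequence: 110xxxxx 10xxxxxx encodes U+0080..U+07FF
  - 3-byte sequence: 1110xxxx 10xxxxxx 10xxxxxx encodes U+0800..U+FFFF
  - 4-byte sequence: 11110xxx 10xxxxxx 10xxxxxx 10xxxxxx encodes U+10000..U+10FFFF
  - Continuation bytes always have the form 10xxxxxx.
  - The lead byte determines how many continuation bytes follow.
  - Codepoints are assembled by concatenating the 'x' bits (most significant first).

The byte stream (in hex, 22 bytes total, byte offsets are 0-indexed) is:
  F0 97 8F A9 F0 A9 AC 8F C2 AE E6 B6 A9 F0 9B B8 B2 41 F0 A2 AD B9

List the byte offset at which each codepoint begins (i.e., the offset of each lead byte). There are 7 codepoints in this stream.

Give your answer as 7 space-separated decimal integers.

Byte[0]=F0: 4-byte lead, need 3 cont bytes. acc=0x0
Byte[1]=97: continuation. acc=(acc<<6)|0x17=0x17
Byte[2]=8F: continuation. acc=(acc<<6)|0x0F=0x5CF
Byte[3]=A9: continuation. acc=(acc<<6)|0x29=0x173E9
Completed: cp=U+173E9 (starts at byte 0)
Byte[4]=F0: 4-byte lead, need 3 cont bytes. acc=0x0
Byte[5]=A9: continuation. acc=(acc<<6)|0x29=0x29
Byte[6]=AC: continuation. acc=(acc<<6)|0x2C=0xA6C
Byte[7]=8F: continuation. acc=(acc<<6)|0x0F=0x29B0F
Completed: cp=U+29B0F (starts at byte 4)
Byte[8]=C2: 2-byte lead, need 1 cont bytes. acc=0x2
Byte[9]=AE: continuation. acc=(acc<<6)|0x2E=0xAE
Completed: cp=U+00AE (starts at byte 8)
Byte[10]=E6: 3-byte lead, need 2 cont bytes. acc=0x6
Byte[11]=B6: continuation. acc=(acc<<6)|0x36=0x1B6
Byte[12]=A9: continuation. acc=(acc<<6)|0x29=0x6DA9
Completed: cp=U+6DA9 (starts at byte 10)
Byte[13]=F0: 4-byte lead, need 3 cont bytes. acc=0x0
Byte[14]=9B: continuation. acc=(acc<<6)|0x1B=0x1B
Byte[15]=B8: continuation. acc=(acc<<6)|0x38=0x6F8
Byte[16]=B2: continuation. acc=(acc<<6)|0x32=0x1BE32
Completed: cp=U+1BE32 (starts at byte 13)
Byte[17]=41: 1-byte ASCII. cp=U+0041
Byte[18]=F0: 4-byte lead, need 3 cont bytes. acc=0x0
Byte[19]=A2: continuation. acc=(acc<<6)|0x22=0x22
Byte[20]=AD: continuation. acc=(acc<<6)|0x2D=0x8AD
Byte[21]=B9: continuation. acc=(acc<<6)|0x39=0x22B79
Completed: cp=U+22B79 (starts at byte 18)

Answer: 0 4 8 10 13 17 18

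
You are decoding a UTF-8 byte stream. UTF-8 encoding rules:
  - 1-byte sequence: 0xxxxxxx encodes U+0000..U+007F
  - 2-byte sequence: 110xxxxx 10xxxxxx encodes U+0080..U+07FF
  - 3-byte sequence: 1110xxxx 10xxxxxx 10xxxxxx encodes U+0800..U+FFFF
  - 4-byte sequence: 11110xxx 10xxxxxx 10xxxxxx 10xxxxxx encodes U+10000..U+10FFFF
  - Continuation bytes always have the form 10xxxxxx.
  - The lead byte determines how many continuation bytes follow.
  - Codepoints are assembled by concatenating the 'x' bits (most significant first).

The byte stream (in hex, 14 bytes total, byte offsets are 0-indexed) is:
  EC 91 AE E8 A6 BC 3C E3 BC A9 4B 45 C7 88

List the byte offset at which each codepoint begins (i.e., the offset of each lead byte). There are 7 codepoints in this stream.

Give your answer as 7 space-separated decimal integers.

Answer: 0 3 6 7 10 11 12

Derivation:
Byte[0]=EC: 3-byte lead, need 2 cont bytes. acc=0xC
Byte[1]=91: continuation. acc=(acc<<6)|0x11=0x311
Byte[2]=AE: continuation. acc=(acc<<6)|0x2E=0xC46E
Completed: cp=U+C46E (starts at byte 0)
Byte[3]=E8: 3-byte lead, need 2 cont bytes. acc=0x8
Byte[4]=A6: continuation. acc=(acc<<6)|0x26=0x226
Byte[5]=BC: continuation. acc=(acc<<6)|0x3C=0x89BC
Completed: cp=U+89BC (starts at byte 3)
Byte[6]=3C: 1-byte ASCII. cp=U+003C
Byte[7]=E3: 3-byte lead, need 2 cont bytes. acc=0x3
Byte[8]=BC: continuation. acc=(acc<<6)|0x3C=0xFC
Byte[9]=A9: continuation. acc=(acc<<6)|0x29=0x3F29
Completed: cp=U+3F29 (starts at byte 7)
Byte[10]=4B: 1-byte ASCII. cp=U+004B
Byte[11]=45: 1-byte ASCII. cp=U+0045
Byte[12]=C7: 2-byte lead, need 1 cont bytes. acc=0x7
Byte[13]=88: continuation. acc=(acc<<6)|0x08=0x1C8
Completed: cp=U+01C8 (starts at byte 12)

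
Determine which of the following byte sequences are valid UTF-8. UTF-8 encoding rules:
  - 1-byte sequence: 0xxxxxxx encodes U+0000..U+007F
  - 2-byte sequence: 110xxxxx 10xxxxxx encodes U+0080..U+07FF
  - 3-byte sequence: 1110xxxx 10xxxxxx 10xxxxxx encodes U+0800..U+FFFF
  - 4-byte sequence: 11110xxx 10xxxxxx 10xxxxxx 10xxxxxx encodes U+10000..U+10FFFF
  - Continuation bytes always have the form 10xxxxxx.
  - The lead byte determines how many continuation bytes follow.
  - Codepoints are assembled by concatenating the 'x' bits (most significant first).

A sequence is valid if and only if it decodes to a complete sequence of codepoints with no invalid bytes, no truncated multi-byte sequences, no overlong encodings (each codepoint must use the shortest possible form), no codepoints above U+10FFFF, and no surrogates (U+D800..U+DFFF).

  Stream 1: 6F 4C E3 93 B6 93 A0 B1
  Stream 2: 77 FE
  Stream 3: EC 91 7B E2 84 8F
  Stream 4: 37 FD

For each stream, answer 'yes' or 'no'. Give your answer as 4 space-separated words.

Stream 1: error at byte offset 5. INVALID
Stream 2: error at byte offset 1. INVALID
Stream 3: error at byte offset 2. INVALID
Stream 4: error at byte offset 1. INVALID

Answer: no no no no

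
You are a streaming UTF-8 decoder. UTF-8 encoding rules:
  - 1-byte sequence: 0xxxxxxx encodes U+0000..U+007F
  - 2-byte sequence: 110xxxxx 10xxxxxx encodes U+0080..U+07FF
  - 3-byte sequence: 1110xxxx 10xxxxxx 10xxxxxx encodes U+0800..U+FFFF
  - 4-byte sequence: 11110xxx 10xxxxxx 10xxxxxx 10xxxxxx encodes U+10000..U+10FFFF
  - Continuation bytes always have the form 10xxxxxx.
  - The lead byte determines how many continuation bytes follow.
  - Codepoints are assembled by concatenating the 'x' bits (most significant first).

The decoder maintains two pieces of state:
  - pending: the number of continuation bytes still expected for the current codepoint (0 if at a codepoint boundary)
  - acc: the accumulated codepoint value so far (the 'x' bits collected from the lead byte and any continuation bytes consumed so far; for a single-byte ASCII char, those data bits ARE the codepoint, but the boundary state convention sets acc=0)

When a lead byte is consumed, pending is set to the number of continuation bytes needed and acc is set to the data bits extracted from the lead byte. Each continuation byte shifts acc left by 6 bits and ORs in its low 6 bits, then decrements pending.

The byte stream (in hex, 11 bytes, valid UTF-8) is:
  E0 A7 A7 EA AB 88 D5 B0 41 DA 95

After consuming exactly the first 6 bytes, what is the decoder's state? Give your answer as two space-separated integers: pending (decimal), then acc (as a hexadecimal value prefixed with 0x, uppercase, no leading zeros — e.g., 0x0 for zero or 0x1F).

Answer: 0 0xAAC8

Derivation:
Byte[0]=E0: 3-byte lead. pending=2, acc=0x0
Byte[1]=A7: continuation. acc=(acc<<6)|0x27=0x27, pending=1
Byte[2]=A7: continuation. acc=(acc<<6)|0x27=0x9E7, pending=0
Byte[3]=EA: 3-byte lead. pending=2, acc=0xA
Byte[4]=AB: continuation. acc=(acc<<6)|0x2B=0x2AB, pending=1
Byte[5]=88: continuation. acc=(acc<<6)|0x08=0xAAC8, pending=0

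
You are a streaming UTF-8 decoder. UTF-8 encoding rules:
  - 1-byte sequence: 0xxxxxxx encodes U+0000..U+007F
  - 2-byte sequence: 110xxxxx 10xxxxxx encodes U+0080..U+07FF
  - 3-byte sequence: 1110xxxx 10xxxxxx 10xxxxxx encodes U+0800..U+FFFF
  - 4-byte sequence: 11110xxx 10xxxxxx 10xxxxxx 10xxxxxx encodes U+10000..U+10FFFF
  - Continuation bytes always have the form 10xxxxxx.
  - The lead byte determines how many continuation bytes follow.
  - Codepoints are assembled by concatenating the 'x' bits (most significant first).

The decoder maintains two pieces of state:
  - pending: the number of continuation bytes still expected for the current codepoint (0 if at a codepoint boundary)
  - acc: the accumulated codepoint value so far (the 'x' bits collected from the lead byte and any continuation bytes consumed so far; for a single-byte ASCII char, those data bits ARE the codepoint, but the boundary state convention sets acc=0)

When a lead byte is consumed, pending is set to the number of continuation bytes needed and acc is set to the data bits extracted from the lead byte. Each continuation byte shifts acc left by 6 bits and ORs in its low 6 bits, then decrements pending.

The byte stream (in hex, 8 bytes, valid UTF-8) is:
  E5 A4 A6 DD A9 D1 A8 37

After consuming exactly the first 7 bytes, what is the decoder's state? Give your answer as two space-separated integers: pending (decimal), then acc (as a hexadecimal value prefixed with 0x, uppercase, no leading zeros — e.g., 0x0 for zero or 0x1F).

Byte[0]=E5: 3-byte lead. pending=2, acc=0x5
Byte[1]=A4: continuation. acc=(acc<<6)|0x24=0x164, pending=1
Byte[2]=A6: continuation. acc=(acc<<6)|0x26=0x5926, pending=0
Byte[3]=DD: 2-byte lead. pending=1, acc=0x1D
Byte[4]=A9: continuation. acc=(acc<<6)|0x29=0x769, pending=0
Byte[5]=D1: 2-byte lead. pending=1, acc=0x11
Byte[6]=A8: continuation. acc=(acc<<6)|0x28=0x468, pending=0

Answer: 0 0x468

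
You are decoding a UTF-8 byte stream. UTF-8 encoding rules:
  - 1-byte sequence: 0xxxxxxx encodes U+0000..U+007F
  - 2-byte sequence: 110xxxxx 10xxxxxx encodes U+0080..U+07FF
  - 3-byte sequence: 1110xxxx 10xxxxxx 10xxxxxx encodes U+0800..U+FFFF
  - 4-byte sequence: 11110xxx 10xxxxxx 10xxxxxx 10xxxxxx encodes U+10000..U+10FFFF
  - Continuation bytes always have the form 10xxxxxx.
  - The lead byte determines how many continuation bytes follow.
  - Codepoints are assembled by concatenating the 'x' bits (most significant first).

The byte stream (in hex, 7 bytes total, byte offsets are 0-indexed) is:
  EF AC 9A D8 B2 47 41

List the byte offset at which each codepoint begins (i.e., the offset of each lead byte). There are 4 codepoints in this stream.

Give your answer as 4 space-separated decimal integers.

Answer: 0 3 5 6

Derivation:
Byte[0]=EF: 3-byte lead, need 2 cont bytes. acc=0xF
Byte[1]=AC: continuation. acc=(acc<<6)|0x2C=0x3EC
Byte[2]=9A: continuation. acc=(acc<<6)|0x1A=0xFB1A
Completed: cp=U+FB1A (starts at byte 0)
Byte[3]=D8: 2-byte lead, need 1 cont bytes. acc=0x18
Byte[4]=B2: continuation. acc=(acc<<6)|0x32=0x632
Completed: cp=U+0632 (starts at byte 3)
Byte[5]=47: 1-byte ASCII. cp=U+0047
Byte[6]=41: 1-byte ASCII. cp=U+0041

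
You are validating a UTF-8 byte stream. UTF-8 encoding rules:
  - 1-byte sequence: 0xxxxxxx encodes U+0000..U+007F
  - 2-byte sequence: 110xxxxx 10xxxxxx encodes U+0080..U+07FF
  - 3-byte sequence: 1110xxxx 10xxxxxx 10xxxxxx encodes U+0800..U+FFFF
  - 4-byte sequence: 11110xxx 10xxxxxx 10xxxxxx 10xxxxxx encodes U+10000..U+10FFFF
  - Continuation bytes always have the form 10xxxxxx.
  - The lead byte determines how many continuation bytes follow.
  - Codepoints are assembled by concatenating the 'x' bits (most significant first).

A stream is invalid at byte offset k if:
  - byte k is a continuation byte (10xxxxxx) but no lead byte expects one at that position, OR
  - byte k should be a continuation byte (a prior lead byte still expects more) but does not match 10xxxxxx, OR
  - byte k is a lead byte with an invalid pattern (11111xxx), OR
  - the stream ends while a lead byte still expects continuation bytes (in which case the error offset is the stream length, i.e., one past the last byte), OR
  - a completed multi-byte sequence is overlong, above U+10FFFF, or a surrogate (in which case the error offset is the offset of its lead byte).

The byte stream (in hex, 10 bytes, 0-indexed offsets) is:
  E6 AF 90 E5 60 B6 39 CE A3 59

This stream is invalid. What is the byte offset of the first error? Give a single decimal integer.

Byte[0]=E6: 3-byte lead, need 2 cont bytes. acc=0x6
Byte[1]=AF: continuation. acc=(acc<<6)|0x2F=0x1AF
Byte[2]=90: continuation. acc=(acc<<6)|0x10=0x6BD0
Completed: cp=U+6BD0 (starts at byte 0)
Byte[3]=E5: 3-byte lead, need 2 cont bytes. acc=0x5
Byte[4]=60: expected 10xxxxxx continuation. INVALID

Answer: 4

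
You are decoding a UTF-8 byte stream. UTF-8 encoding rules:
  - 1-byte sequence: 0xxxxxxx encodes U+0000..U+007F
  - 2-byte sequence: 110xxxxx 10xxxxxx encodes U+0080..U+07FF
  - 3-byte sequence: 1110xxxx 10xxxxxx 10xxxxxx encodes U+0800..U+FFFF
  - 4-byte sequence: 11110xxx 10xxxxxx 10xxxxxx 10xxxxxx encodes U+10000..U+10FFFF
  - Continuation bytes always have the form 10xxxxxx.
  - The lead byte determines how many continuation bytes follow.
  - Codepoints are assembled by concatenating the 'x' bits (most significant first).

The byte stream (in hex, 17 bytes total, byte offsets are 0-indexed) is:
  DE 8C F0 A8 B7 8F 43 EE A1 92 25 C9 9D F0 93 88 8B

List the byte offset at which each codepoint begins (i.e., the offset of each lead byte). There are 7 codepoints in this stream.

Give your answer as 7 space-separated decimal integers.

Byte[0]=DE: 2-byte lead, need 1 cont bytes. acc=0x1E
Byte[1]=8C: continuation. acc=(acc<<6)|0x0C=0x78C
Completed: cp=U+078C (starts at byte 0)
Byte[2]=F0: 4-byte lead, need 3 cont bytes. acc=0x0
Byte[3]=A8: continuation. acc=(acc<<6)|0x28=0x28
Byte[4]=B7: continuation. acc=(acc<<6)|0x37=0xA37
Byte[5]=8F: continuation. acc=(acc<<6)|0x0F=0x28DCF
Completed: cp=U+28DCF (starts at byte 2)
Byte[6]=43: 1-byte ASCII. cp=U+0043
Byte[7]=EE: 3-byte lead, need 2 cont bytes. acc=0xE
Byte[8]=A1: continuation. acc=(acc<<6)|0x21=0x3A1
Byte[9]=92: continuation. acc=(acc<<6)|0x12=0xE852
Completed: cp=U+E852 (starts at byte 7)
Byte[10]=25: 1-byte ASCII. cp=U+0025
Byte[11]=C9: 2-byte lead, need 1 cont bytes. acc=0x9
Byte[12]=9D: continuation. acc=(acc<<6)|0x1D=0x25D
Completed: cp=U+025D (starts at byte 11)
Byte[13]=F0: 4-byte lead, need 3 cont bytes. acc=0x0
Byte[14]=93: continuation. acc=(acc<<6)|0x13=0x13
Byte[15]=88: continuation. acc=(acc<<6)|0x08=0x4C8
Byte[16]=8B: continuation. acc=(acc<<6)|0x0B=0x1320B
Completed: cp=U+1320B (starts at byte 13)

Answer: 0 2 6 7 10 11 13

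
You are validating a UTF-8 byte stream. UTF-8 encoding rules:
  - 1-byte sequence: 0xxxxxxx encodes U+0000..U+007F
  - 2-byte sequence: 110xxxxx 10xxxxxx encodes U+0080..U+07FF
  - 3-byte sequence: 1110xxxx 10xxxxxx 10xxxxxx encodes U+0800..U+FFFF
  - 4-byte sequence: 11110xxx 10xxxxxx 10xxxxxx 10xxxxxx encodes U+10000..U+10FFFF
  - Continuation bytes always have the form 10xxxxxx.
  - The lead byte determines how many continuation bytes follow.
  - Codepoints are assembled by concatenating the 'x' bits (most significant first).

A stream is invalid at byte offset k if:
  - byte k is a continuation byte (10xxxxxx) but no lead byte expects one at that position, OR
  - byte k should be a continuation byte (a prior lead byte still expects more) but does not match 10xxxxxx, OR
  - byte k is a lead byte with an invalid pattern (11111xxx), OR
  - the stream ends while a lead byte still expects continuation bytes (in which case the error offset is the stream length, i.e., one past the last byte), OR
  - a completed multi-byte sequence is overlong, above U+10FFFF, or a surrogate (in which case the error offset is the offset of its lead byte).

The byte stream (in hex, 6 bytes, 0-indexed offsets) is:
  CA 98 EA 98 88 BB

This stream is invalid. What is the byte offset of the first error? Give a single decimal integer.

Byte[0]=CA: 2-byte lead, need 1 cont bytes. acc=0xA
Byte[1]=98: continuation. acc=(acc<<6)|0x18=0x298
Completed: cp=U+0298 (starts at byte 0)
Byte[2]=EA: 3-byte lead, need 2 cont bytes. acc=0xA
Byte[3]=98: continuation. acc=(acc<<6)|0x18=0x298
Byte[4]=88: continuation. acc=(acc<<6)|0x08=0xA608
Completed: cp=U+A608 (starts at byte 2)
Byte[5]=BB: INVALID lead byte (not 0xxx/110x/1110/11110)

Answer: 5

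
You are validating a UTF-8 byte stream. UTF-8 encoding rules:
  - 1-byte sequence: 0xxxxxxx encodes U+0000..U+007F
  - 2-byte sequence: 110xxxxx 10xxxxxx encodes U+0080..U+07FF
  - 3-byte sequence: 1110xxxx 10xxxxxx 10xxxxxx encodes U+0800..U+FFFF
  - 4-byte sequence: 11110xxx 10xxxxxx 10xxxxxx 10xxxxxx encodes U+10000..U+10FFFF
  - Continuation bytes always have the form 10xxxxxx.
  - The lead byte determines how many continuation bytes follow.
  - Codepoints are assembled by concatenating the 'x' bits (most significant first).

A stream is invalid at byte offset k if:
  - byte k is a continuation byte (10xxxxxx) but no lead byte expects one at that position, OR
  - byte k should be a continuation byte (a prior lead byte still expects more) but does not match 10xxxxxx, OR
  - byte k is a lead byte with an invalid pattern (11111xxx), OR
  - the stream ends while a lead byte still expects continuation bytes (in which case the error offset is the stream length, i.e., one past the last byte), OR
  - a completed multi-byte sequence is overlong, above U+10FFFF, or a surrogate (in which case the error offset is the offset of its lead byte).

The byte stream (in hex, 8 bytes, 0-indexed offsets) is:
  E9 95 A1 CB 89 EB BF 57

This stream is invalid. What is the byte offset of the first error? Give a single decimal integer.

Answer: 7

Derivation:
Byte[0]=E9: 3-byte lead, need 2 cont bytes. acc=0x9
Byte[1]=95: continuation. acc=(acc<<6)|0x15=0x255
Byte[2]=A1: continuation. acc=(acc<<6)|0x21=0x9561
Completed: cp=U+9561 (starts at byte 0)
Byte[3]=CB: 2-byte lead, need 1 cont bytes. acc=0xB
Byte[4]=89: continuation. acc=(acc<<6)|0x09=0x2C9
Completed: cp=U+02C9 (starts at byte 3)
Byte[5]=EB: 3-byte lead, need 2 cont bytes. acc=0xB
Byte[6]=BF: continuation. acc=(acc<<6)|0x3F=0x2FF
Byte[7]=57: expected 10xxxxxx continuation. INVALID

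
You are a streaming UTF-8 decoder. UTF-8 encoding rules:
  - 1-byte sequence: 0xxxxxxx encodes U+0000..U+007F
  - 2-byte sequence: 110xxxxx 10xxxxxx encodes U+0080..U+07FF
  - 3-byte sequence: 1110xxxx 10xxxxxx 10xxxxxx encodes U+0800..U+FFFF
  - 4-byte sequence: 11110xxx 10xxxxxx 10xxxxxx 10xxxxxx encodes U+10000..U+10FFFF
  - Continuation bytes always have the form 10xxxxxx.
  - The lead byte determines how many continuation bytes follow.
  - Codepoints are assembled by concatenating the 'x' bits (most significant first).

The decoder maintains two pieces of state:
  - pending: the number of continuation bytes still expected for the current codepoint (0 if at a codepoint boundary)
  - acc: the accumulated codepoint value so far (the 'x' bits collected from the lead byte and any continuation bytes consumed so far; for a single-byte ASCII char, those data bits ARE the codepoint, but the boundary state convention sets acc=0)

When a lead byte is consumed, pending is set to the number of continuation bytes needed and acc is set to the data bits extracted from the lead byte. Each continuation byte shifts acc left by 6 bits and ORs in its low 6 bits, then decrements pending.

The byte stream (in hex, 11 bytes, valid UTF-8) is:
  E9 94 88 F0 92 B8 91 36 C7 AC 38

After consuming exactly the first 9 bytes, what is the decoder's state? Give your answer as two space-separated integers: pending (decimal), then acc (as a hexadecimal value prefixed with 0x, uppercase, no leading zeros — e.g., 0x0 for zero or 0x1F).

Byte[0]=E9: 3-byte lead. pending=2, acc=0x9
Byte[1]=94: continuation. acc=(acc<<6)|0x14=0x254, pending=1
Byte[2]=88: continuation. acc=(acc<<6)|0x08=0x9508, pending=0
Byte[3]=F0: 4-byte lead. pending=3, acc=0x0
Byte[4]=92: continuation. acc=(acc<<6)|0x12=0x12, pending=2
Byte[5]=B8: continuation. acc=(acc<<6)|0x38=0x4B8, pending=1
Byte[6]=91: continuation. acc=(acc<<6)|0x11=0x12E11, pending=0
Byte[7]=36: 1-byte. pending=0, acc=0x0
Byte[8]=C7: 2-byte lead. pending=1, acc=0x7

Answer: 1 0x7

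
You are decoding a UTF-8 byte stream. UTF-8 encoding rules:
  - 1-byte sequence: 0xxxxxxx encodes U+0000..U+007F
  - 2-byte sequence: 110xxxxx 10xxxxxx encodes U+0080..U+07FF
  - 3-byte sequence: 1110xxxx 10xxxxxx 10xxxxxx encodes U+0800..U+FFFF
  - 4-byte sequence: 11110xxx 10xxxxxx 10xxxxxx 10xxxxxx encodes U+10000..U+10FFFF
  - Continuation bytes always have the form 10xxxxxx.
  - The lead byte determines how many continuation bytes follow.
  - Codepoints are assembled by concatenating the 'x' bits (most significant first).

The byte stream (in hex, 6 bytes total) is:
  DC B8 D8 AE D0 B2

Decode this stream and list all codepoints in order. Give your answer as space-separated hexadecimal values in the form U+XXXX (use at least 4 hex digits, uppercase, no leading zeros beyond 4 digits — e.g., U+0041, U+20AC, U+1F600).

Answer: U+0738 U+062E U+0432

Derivation:
Byte[0]=DC: 2-byte lead, need 1 cont bytes. acc=0x1C
Byte[1]=B8: continuation. acc=(acc<<6)|0x38=0x738
Completed: cp=U+0738 (starts at byte 0)
Byte[2]=D8: 2-byte lead, need 1 cont bytes. acc=0x18
Byte[3]=AE: continuation. acc=(acc<<6)|0x2E=0x62E
Completed: cp=U+062E (starts at byte 2)
Byte[4]=D0: 2-byte lead, need 1 cont bytes. acc=0x10
Byte[5]=B2: continuation. acc=(acc<<6)|0x32=0x432
Completed: cp=U+0432 (starts at byte 4)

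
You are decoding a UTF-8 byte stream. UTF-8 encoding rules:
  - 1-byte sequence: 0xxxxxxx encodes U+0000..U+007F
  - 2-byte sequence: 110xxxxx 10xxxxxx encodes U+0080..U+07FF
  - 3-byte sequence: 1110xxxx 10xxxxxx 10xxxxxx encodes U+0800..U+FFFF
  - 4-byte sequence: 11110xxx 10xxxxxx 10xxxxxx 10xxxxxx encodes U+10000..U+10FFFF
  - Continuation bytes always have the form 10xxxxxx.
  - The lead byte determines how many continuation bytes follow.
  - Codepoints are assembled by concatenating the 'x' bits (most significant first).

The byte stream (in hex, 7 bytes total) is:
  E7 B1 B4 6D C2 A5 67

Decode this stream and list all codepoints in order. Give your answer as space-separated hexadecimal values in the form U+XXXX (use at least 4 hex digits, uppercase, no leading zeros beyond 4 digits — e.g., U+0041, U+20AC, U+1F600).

Byte[0]=E7: 3-byte lead, need 2 cont bytes. acc=0x7
Byte[1]=B1: continuation. acc=(acc<<6)|0x31=0x1F1
Byte[2]=B4: continuation. acc=(acc<<6)|0x34=0x7C74
Completed: cp=U+7C74 (starts at byte 0)
Byte[3]=6D: 1-byte ASCII. cp=U+006D
Byte[4]=C2: 2-byte lead, need 1 cont bytes. acc=0x2
Byte[5]=A5: continuation. acc=(acc<<6)|0x25=0xA5
Completed: cp=U+00A5 (starts at byte 4)
Byte[6]=67: 1-byte ASCII. cp=U+0067

Answer: U+7C74 U+006D U+00A5 U+0067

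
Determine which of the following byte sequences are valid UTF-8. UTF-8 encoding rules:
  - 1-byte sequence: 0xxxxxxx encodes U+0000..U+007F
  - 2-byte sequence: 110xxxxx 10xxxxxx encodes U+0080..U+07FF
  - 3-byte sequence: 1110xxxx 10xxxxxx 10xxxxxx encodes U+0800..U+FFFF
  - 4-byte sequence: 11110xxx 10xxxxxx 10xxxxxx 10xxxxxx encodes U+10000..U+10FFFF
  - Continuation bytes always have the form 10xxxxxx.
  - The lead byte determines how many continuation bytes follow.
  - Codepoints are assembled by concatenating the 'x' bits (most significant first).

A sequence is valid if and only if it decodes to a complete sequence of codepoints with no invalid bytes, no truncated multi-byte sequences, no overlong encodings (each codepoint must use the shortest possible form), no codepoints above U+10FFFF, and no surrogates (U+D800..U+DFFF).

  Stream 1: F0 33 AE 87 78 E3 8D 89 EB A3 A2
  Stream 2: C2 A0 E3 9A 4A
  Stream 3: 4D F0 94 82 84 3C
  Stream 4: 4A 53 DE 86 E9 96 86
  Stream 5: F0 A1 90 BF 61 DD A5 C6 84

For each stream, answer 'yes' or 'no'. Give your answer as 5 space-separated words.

Stream 1: error at byte offset 1. INVALID
Stream 2: error at byte offset 4. INVALID
Stream 3: decodes cleanly. VALID
Stream 4: decodes cleanly. VALID
Stream 5: decodes cleanly. VALID

Answer: no no yes yes yes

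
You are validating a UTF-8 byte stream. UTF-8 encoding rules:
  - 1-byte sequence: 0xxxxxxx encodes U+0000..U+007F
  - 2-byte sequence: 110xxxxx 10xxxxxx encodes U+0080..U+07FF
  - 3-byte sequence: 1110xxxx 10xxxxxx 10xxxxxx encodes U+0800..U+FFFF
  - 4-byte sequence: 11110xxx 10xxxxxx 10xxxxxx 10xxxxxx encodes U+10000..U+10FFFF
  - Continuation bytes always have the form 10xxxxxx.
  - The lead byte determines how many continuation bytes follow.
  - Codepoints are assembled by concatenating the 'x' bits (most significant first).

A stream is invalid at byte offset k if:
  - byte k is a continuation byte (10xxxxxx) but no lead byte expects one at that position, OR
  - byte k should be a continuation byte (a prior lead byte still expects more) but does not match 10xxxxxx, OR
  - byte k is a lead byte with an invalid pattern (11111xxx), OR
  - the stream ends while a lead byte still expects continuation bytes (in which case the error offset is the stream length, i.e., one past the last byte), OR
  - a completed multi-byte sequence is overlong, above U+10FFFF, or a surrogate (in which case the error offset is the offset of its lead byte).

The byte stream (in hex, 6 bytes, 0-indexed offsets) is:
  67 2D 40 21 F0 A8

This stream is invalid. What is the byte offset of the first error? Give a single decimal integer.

Answer: 6

Derivation:
Byte[0]=67: 1-byte ASCII. cp=U+0067
Byte[1]=2D: 1-byte ASCII. cp=U+002D
Byte[2]=40: 1-byte ASCII. cp=U+0040
Byte[3]=21: 1-byte ASCII. cp=U+0021
Byte[4]=F0: 4-byte lead, need 3 cont bytes. acc=0x0
Byte[5]=A8: continuation. acc=(acc<<6)|0x28=0x28
Byte[6]: stream ended, expected continuation. INVALID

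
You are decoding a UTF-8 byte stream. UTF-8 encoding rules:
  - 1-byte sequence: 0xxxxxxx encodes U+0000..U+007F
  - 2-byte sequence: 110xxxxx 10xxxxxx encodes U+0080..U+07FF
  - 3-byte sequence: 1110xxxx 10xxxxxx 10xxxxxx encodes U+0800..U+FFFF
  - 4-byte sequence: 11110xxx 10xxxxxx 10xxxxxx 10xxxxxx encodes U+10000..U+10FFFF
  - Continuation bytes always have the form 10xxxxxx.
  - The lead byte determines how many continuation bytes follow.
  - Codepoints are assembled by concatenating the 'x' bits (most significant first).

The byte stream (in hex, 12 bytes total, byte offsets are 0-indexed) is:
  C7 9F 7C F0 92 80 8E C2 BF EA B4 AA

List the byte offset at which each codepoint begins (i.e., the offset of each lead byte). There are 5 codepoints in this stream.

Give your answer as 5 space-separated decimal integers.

Byte[0]=C7: 2-byte lead, need 1 cont bytes. acc=0x7
Byte[1]=9F: continuation. acc=(acc<<6)|0x1F=0x1DF
Completed: cp=U+01DF (starts at byte 0)
Byte[2]=7C: 1-byte ASCII. cp=U+007C
Byte[3]=F0: 4-byte lead, need 3 cont bytes. acc=0x0
Byte[4]=92: continuation. acc=(acc<<6)|0x12=0x12
Byte[5]=80: continuation. acc=(acc<<6)|0x00=0x480
Byte[6]=8E: continuation. acc=(acc<<6)|0x0E=0x1200E
Completed: cp=U+1200E (starts at byte 3)
Byte[7]=C2: 2-byte lead, need 1 cont bytes. acc=0x2
Byte[8]=BF: continuation. acc=(acc<<6)|0x3F=0xBF
Completed: cp=U+00BF (starts at byte 7)
Byte[9]=EA: 3-byte lead, need 2 cont bytes. acc=0xA
Byte[10]=B4: continuation. acc=(acc<<6)|0x34=0x2B4
Byte[11]=AA: continuation. acc=(acc<<6)|0x2A=0xAD2A
Completed: cp=U+AD2A (starts at byte 9)

Answer: 0 2 3 7 9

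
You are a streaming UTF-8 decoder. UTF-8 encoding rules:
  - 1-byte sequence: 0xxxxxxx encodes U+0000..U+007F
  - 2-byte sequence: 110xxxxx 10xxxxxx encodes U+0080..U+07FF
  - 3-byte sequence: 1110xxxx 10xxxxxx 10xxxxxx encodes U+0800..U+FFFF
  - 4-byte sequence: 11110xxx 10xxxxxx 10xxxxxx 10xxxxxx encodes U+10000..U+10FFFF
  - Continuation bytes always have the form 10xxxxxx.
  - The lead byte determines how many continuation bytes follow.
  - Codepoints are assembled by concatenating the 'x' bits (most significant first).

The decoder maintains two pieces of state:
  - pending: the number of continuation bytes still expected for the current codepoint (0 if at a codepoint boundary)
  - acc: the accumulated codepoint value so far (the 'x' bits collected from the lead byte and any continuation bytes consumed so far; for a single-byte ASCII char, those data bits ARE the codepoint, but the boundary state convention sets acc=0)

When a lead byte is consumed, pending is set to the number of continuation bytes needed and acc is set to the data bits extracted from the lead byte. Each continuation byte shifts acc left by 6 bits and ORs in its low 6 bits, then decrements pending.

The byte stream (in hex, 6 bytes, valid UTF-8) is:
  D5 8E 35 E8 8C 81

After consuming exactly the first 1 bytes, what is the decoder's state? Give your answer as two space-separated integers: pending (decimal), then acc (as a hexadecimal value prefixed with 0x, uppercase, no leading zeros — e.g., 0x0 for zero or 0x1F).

Answer: 1 0x15

Derivation:
Byte[0]=D5: 2-byte lead. pending=1, acc=0x15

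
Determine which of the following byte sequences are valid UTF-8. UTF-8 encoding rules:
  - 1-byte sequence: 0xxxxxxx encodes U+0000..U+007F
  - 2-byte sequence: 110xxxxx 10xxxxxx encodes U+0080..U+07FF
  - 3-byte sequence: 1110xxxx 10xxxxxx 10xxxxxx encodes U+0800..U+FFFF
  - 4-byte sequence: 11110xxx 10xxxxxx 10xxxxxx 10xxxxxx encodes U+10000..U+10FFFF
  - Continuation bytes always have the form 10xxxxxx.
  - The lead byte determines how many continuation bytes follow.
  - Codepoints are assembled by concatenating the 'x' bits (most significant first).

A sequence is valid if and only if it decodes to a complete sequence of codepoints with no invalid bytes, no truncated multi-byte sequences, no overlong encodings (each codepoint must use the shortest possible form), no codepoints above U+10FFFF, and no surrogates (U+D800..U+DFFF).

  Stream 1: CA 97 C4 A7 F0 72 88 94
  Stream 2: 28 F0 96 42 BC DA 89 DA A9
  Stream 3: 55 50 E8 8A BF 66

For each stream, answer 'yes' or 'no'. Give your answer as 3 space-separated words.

Answer: no no yes

Derivation:
Stream 1: error at byte offset 5. INVALID
Stream 2: error at byte offset 3. INVALID
Stream 3: decodes cleanly. VALID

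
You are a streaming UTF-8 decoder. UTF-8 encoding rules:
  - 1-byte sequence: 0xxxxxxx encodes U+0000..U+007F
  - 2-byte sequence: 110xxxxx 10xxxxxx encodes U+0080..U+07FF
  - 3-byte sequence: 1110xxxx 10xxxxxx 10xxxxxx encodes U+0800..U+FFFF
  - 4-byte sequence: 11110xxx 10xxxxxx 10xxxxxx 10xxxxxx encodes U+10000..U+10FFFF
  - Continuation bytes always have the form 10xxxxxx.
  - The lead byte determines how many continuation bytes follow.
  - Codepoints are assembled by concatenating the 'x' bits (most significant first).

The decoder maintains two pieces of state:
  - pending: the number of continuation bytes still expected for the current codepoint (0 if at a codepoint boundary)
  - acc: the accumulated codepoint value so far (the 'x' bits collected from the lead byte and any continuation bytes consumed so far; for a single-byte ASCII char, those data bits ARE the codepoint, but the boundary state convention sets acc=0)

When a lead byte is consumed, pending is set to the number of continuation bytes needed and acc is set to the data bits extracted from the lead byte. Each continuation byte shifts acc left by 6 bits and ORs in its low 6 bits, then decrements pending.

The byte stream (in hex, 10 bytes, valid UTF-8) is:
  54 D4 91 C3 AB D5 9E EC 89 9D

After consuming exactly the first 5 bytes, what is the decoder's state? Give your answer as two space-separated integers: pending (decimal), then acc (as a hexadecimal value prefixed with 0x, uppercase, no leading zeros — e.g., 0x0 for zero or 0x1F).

Byte[0]=54: 1-byte. pending=0, acc=0x0
Byte[1]=D4: 2-byte lead. pending=1, acc=0x14
Byte[2]=91: continuation. acc=(acc<<6)|0x11=0x511, pending=0
Byte[3]=C3: 2-byte lead. pending=1, acc=0x3
Byte[4]=AB: continuation. acc=(acc<<6)|0x2B=0xEB, pending=0

Answer: 0 0xEB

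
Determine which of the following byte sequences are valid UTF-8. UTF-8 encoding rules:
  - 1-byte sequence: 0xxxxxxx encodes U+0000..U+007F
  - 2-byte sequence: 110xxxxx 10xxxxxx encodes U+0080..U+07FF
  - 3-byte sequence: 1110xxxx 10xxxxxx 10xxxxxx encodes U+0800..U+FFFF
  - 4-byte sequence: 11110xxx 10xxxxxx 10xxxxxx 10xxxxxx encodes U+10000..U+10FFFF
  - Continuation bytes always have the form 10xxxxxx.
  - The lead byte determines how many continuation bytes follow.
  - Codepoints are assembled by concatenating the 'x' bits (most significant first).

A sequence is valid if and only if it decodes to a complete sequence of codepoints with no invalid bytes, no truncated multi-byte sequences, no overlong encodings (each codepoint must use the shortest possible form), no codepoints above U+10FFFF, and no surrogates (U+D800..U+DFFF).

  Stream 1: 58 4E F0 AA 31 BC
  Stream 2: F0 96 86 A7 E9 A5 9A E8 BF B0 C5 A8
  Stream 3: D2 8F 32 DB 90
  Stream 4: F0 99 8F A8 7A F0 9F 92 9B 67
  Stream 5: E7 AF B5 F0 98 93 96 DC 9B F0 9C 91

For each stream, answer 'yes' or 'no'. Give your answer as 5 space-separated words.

Answer: no yes yes yes no

Derivation:
Stream 1: error at byte offset 4. INVALID
Stream 2: decodes cleanly. VALID
Stream 3: decodes cleanly. VALID
Stream 4: decodes cleanly. VALID
Stream 5: error at byte offset 12. INVALID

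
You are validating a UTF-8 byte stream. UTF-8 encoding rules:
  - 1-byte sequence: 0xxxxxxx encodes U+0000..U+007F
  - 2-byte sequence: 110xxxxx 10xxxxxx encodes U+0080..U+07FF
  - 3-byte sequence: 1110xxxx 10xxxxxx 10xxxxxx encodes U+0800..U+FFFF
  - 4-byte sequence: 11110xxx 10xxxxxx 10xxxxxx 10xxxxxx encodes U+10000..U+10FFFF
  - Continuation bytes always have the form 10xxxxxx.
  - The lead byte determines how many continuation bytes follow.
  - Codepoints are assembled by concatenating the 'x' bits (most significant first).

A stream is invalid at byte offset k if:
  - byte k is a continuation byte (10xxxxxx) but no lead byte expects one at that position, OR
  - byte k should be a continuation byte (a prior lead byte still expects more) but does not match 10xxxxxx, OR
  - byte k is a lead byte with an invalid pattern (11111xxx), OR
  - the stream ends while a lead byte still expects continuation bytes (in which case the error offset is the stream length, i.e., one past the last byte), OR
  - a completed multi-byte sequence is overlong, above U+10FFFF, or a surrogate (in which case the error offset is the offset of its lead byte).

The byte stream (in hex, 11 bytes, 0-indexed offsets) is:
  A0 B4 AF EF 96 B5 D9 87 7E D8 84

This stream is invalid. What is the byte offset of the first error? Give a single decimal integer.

Byte[0]=A0: INVALID lead byte (not 0xxx/110x/1110/11110)

Answer: 0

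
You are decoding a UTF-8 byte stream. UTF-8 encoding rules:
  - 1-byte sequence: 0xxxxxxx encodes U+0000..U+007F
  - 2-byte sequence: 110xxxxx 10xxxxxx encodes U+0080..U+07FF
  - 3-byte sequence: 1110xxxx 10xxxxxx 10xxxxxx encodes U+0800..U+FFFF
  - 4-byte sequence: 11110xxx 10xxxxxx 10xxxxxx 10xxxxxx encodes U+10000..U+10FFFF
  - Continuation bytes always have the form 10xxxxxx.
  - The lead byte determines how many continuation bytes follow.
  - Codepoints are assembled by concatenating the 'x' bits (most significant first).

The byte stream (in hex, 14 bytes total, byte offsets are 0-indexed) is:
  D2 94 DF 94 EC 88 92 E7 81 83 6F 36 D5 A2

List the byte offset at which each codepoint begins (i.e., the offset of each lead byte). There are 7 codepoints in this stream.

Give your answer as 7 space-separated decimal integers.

Answer: 0 2 4 7 10 11 12

Derivation:
Byte[0]=D2: 2-byte lead, need 1 cont bytes. acc=0x12
Byte[1]=94: continuation. acc=(acc<<6)|0x14=0x494
Completed: cp=U+0494 (starts at byte 0)
Byte[2]=DF: 2-byte lead, need 1 cont bytes. acc=0x1F
Byte[3]=94: continuation. acc=(acc<<6)|0x14=0x7D4
Completed: cp=U+07D4 (starts at byte 2)
Byte[4]=EC: 3-byte lead, need 2 cont bytes. acc=0xC
Byte[5]=88: continuation. acc=(acc<<6)|0x08=0x308
Byte[6]=92: continuation. acc=(acc<<6)|0x12=0xC212
Completed: cp=U+C212 (starts at byte 4)
Byte[7]=E7: 3-byte lead, need 2 cont bytes. acc=0x7
Byte[8]=81: continuation. acc=(acc<<6)|0x01=0x1C1
Byte[9]=83: continuation. acc=(acc<<6)|0x03=0x7043
Completed: cp=U+7043 (starts at byte 7)
Byte[10]=6F: 1-byte ASCII. cp=U+006F
Byte[11]=36: 1-byte ASCII. cp=U+0036
Byte[12]=D5: 2-byte lead, need 1 cont bytes. acc=0x15
Byte[13]=A2: continuation. acc=(acc<<6)|0x22=0x562
Completed: cp=U+0562 (starts at byte 12)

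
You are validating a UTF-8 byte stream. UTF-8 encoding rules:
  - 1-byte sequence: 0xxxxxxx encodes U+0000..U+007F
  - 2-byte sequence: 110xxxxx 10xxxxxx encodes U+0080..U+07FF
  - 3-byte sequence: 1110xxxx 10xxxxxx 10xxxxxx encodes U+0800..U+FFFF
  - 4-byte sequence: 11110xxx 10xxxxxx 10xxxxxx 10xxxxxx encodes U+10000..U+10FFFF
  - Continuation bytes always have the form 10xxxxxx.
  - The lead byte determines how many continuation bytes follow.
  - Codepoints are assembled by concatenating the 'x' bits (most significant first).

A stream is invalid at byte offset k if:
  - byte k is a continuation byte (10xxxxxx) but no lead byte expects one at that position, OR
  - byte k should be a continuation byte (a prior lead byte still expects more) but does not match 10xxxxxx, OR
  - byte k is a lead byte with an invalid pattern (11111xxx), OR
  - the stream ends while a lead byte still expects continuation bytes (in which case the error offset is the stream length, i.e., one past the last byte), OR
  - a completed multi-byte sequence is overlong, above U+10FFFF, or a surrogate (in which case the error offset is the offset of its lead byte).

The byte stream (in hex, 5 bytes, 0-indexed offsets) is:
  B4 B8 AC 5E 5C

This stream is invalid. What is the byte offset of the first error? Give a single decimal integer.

Byte[0]=B4: INVALID lead byte (not 0xxx/110x/1110/11110)

Answer: 0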